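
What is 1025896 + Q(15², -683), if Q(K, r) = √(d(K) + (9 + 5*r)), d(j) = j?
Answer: 1025896 + I*√3181 ≈ 1.0259e+6 + 56.4*I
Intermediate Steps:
Q(K, r) = √(9 + K + 5*r) (Q(K, r) = √(K + (9 + 5*r)) = √(9 + K + 5*r))
1025896 + Q(15², -683) = 1025896 + √(9 + 15² + 5*(-683)) = 1025896 + √(9 + 225 - 3415) = 1025896 + √(-3181) = 1025896 + I*√3181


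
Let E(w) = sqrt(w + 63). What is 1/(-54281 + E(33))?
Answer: -54281/2946426865 - 4*sqrt(6)/2946426865 ≈ -1.8426e-5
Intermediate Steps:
E(w) = sqrt(63 + w)
1/(-54281 + E(33)) = 1/(-54281 + sqrt(63 + 33)) = 1/(-54281 + sqrt(96)) = 1/(-54281 + 4*sqrt(6))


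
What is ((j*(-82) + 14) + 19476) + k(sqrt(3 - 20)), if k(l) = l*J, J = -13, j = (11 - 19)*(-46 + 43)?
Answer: 17522 - 13*I*sqrt(17) ≈ 17522.0 - 53.6*I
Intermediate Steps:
j = 24 (j = -8*(-3) = 24)
k(l) = -13*l (k(l) = l*(-13) = -13*l)
((j*(-82) + 14) + 19476) + k(sqrt(3 - 20)) = ((24*(-82) + 14) + 19476) - 13*sqrt(3 - 20) = ((-1968 + 14) + 19476) - 13*I*sqrt(17) = (-1954 + 19476) - 13*I*sqrt(17) = 17522 - 13*I*sqrt(17)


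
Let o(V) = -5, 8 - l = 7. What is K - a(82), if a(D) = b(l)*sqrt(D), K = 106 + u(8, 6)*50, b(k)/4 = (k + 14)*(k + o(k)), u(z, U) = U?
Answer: 406 + 240*sqrt(82) ≈ 2579.3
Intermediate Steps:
l = 1 (l = 8 - 1*7 = 8 - 7 = 1)
b(k) = 4*(-5 + k)*(14 + k) (b(k) = 4*((k + 14)*(k - 5)) = 4*((14 + k)*(-5 + k)) = 4*((-5 + k)*(14 + k)) = 4*(-5 + k)*(14 + k))
K = 406 (K = 106 + 6*50 = 106 + 300 = 406)
a(D) = -240*sqrt(D) (a(D) = (-280 + 4*1**2 + 36*1)*sqrt(D) = (-280 + 4*1 + 36)*sqrt(D) = (-280 + 4 + 36)*sqrt(D) = -240*sqrt(D))
K - a(82) = 406 - (-240)*sqrt(82) = 406 + 240*sqrt(82)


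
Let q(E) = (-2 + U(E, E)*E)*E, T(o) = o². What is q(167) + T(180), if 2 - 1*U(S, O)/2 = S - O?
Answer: 143622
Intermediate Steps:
U(S, O) = 4 - 2*S + 2*O (U(S, O) = 4 - 2*(S - O) = 4 + (-2*S + 2*O) = 4 - 2*S + 2*O)
q(E) = E*(-2 + 4*E) (q(E) = (-2 + (4 - 2*E + 2*E)*E)*E = (-2 + 4*E)*E = E*(-2 + 4*E))
q(167) + T(180) = 2*167*(-1 + 2*167) + 180² = 2*167*(-1 + 334) + 32400 = 2*167*333 + 32400 = 111222 + 32400 = 143622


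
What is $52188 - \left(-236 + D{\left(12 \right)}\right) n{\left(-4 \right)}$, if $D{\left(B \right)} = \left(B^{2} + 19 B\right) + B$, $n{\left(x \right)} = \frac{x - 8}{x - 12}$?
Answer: $52077$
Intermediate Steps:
$n{\left(x \right)} = \frac{-8 + x}{-12 + x}$
$D{\left(B \right)} = B^{2} + 20 B$
$52188 - \left(-236 + D{\left(12 \right)}\right) n{\left(-4 \right)} = 52188 - \left(-236 + 12 \left(20 + 12\right)\right) \frac{-8 - 4}{-12 - 4} = 52188 - \left(-236 + 12 \cdot 32\right) \frac{1}{-16} \left(-12\right) = 52188 - \left(-236 + 384\right) \left(\left(- \frac{1}{16}\right) \left(-12\right)\right) = 52188 - 148 \cdot \frac{3}{4} = 52188 - 111 = 52077$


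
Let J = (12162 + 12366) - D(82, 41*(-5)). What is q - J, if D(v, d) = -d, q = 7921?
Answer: -16402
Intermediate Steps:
J = 24323 (J = (12162 + 12366) - (-1)*41*(-5) = 24528 - (-1)*(-205) = 24528 - 1*205 = 24528 - 205 = 24323)
q - J = 7921 - 1*24323 = 7921 - 24323 = -16402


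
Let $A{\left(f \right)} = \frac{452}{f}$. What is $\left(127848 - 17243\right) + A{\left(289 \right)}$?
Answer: $\frac{31965297}{289} \approx 1.1061 \cdot 10^{5}$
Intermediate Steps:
$\left(127848 - 17243\right) + A{\left(289 \right)} = \left(127848 - 17243\right) + \frac{452}{289} = 110605 + 452 \cdot \frac{1}{289} = 110605 + \frac{452}{289} = \frac{31965297}{289}$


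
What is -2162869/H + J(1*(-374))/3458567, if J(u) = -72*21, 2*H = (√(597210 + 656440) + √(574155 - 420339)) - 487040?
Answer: 2*(-1068579878069 - 540*√50146 - 216*√38454)/(494081*(-487040 + 2*√38454 + 5*√50146)) ≈ 8.9089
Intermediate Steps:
H = -243520 + √38454 + 5*√50146/2 (H = ((√(597210 + 656440) + √(574155 - 420339)) - 487040)/2 = ((√1253650 + √153816) - 487040)/2 = ((5*√50146 + 2*√38454) - 487040)/2 = ((2*√38454 + 5*√50146) - 487040)/2 = (-487040 + 2*√38454 + 5*√50146)/2 = -243520 + √38454 + 5*√50146/2 ≈ -2.4276e+5)
J(u) = -1512
-2162869/H + J(1*(-374))/3458567 = -2162869/(-243520 + √38454 + 5*√50146/2) - 1512/3458567 = -2162869/(-243520 + √38454 + 5*√50146/2) - 1512*1/3458567 = -2162869/(-243520 + √38454 + 5*√50146/2) - 216/494081 = -216/494081 - 2162869/(-243520 + √38454 + 5*√50146/2)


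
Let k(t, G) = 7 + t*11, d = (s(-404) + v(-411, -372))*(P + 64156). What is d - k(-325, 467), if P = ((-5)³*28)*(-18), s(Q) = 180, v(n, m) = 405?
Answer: 74389828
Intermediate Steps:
P = 63000 (P = -125*28*(-18) = -3500*(-18) = 63000)
d = 74386260 (d = (180 + 405)*(63000 + 64156) = 585*127156 = 74386260)
k(t, G) = 7 + 11*t
d - k(-325, 467) = 74386260 - (7 + 11*(-325)) = 74386260 - (7 - 3575) = 74386260 - 1*(-3568) = 74386260 + 3568 = 74389828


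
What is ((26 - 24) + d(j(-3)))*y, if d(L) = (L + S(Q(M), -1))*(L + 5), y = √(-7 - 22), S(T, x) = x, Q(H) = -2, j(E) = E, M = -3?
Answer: -6*I*√29 ≈ -32.311*I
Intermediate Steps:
y = I*√29 (y = √(-29) = I*√29 ≈ 5.3852*I)
d(L) = (-1 + L)*(5 + L) (d(L) = (L - 1)*(L + 5) = (-1 + L)*(5 + L))
((26 - 24) + d(j(-3)))*y = ((26 - 24) + (-5 + (-3)² + 4*(-3)))*(I*√29) = (2 + (-5 + 9 - 12))*(I*√29) = (2 - 8)*(I*√29) = -6*I*√29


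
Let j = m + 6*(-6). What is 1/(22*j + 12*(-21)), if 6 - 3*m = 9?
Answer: -1/1066 ≈ -0.00093809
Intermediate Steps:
m = -1 (m = 2 - 1/3*9 = 2 - 3 = -1)
j = -37 (j = -1 + 6*(-6) = -1 - 36 = -37)
1/(22*j + 12*(-21)) = 1/(22*(-37) + 12*(-21)) = 1/(-814 - 252) = 1/(-1066) = -1/1066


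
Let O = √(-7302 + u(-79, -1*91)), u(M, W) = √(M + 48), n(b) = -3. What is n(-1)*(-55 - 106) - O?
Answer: 483 - √(-7302 + I*√31) ≈ 482.97 - 85.452*I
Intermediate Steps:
u(M, W) = √(48 + M)
O = √(-7302 + I*√31) (O = √(-7302 + √(48 - 79)) = √(-7302 + √(-31)) = √(-7302 + I*√31) ≈ 0.0326 + 85.452*I)
n(-1)*(-55 - 106) - O = -3*(-55 - 106) - √(-7302 + I*√31) = -3*(-161) - √(-7302 + I*√31) = 483 - √(-7302 + I*√31)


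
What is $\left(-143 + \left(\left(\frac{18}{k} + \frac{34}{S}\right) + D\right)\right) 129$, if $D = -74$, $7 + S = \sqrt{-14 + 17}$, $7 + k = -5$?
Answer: $- \frac{1327281}{46} - \frac{2193 \sqrt{3}}{23} \approx -29019.0$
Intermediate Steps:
$k = -12$ ($k = -7 - 5 = -12$)
$S = -7 + \sqrt{3}$ ($S = -7 + \sqrt{-14 + 17} = -7 + \sqrt{3} \approx -5.268$)
$\left(-143 + \left(\left(\frac{18}{k} + \frac{34}{S}\right) + D\right)\right) 129 = \left(-143 - \left(\frac{151}{2} - \frac{34}{-7 + \sqrt{3}}\right)\right) 129 = \left(- \frac{437}{2} + \frac{34}{-7 + \sqrt{3}}\right) 129 = - \frac{56373}{2} + \frac{4386}{-7 + \sqrt{3}}$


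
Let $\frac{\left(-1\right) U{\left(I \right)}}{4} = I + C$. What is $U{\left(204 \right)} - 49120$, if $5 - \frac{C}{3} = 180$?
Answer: $-47836$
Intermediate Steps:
$C = -525$ ($C = 15 - 540 = -525$)
$U{\left(I \right)} = 2100 - 4 I$ ($U{\left(I \right)} = - 4 \left(I - 525\right) = - 4 \left(-525 + I\right) = 2100 - 4 I$)
$U{\left(204 \right)} - 49120 = \left(2100 - 816\right) - 49120 = 1284 - 49120 = -47836$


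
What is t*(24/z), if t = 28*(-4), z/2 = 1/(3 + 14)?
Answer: -22848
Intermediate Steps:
z = 2/17 (z = 2/(3 + 14) = 2/17 ≈ 0.11765)
t = -112
t*(24/z) = -2688/2/17 = -2688*17/2 = -112*204 = -22848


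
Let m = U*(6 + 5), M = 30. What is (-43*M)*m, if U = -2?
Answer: 28380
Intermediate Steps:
m = -22 (m = -2*(6 + 5) = -2*11 = -22)
(-43*M)*m = -43*30*(-22) = -1290*(-22) = 28380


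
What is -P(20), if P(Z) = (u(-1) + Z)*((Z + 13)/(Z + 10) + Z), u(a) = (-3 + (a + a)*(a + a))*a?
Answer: -4009/10 ≈ -400.90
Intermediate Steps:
u(a) = a*(-3 + 4*a²) (u(a) = (-3 + (2*a)*(2*a))*a = (-3 + 4*a²)*a = a*(-3 + 4*a²))
P(Z) = (-1 + Z)*(Z + (13 + Z)/(10 + Z)) (P(Z) = (-(-3 + 4*(-1)²) + Z)*((Z + 13)/(Z + 10) + Z) = (-(-3 + 4*1) + Z)*((13 + Z)/(10 + Z) + Z) = (-(-3 + 4) + Z)*((13 + Z)/(10 + Z) + Z) = (-1*1 + Z)*(Z + (13 + Z)/(10 + Z)) = (-1 + Z)*(Z + (13 + Z)/(10 + Z)))
-P(20) = -(-13 + 20³ + 2*20 + 10*20²)/(10 + 20) = -(-13 + 8000 + 40 + 10*400)/30 = -(-13 + 8000 + 40 + 4000)/30 = -12027/30 = -1*4009/10 = -4009/10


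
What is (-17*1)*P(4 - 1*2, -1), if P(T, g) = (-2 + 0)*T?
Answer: 68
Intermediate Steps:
P(T, g) = -2*T
(-17*1)*P(4 - 1*2, -1) = (-17*1)*(-2*(4 - 1*2)) = -(-34)*(4 - 2) = -(-34)*2 = -17*(-4) = 68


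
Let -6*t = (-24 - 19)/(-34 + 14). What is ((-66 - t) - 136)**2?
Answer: 585494809/14400 ≈ 40659.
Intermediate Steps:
t = -43/120 (t = -(-24 - 19)/(6*(-34 + 14)) = -(-43)/(6*(-20)) = -(-43)*(-1)/(6*20) = -1/6*43/20 = -43/120 ≈ -0.35833)
((-66 - t) - 136)**2 = ((-66 - 1*(-43/120)) - 136)**2 = ((-66 + 43/120) - 136)**2 = (-7877/120 - 136)**2 = (-24197/120)**2 = 585494809/14400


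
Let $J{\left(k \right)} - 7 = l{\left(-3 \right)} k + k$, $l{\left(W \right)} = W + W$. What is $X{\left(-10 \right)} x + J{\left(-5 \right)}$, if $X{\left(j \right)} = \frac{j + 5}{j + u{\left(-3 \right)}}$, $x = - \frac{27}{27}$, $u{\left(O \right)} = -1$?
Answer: $\frac{347}{11} \approx 31.545$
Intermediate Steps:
$l{\left(W \right)} = 2 W$
$x = -1$ ($x = \left(-27\right) \frac{1}{27} = -1$)
$J{\left(k \right)} = 7 - 5 k$ ($J{\left(k \right)} = 7 + \left(2 \left(-3\right) k + k\right) = 7 + \left(- 6 k + k\right) = 7 - 5 k$)
$X{\left(j \right)} = \frac{5 + j}{-1 + j}$ ($X{\left(j \right)} = \frac{j + 5}{j - 1} = \frac{5 + j}{-1 + j}$)
$X{\left(-10 \right)} x + J{\left(-5 \right)} = \frac{5 - 10}{-1 - 10} \left(-1\right) + \left(7 - -25\right) = \frac{1}{-11} \left(-5\right) \left(-1\right) + \left(7 + 25\right) = \left(- \frac{1}{11}\right) \left(-5\right) \left(-1\right) + 32 = \frac{5}{11} \left(-1\right) + 32 = - \frac{5}{11} + 32 = \frac{347}{11}$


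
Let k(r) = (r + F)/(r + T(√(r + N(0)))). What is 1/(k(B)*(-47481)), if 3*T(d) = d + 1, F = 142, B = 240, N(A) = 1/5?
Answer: -103/7773318 - √6005/272066130 ≈ -1.3535e-5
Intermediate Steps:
N(A) = ⅕
T(d) = ⅓ + d/3 (T(d) = (d + 1)/3 = (1 + d)/3 = ⅓ + d/3)
k(r) = (142 + r)/(⅓ + r + √(⅕ + r)/3) (k(r) = (r + 142)/(r + (⅓ + √(r + ⅕)/3)) = (142 + r)/(r + (⅓ + √(⅕ + r)/3)) = (142 + r)/(⅓ + r + √(⅕ + r)/3))
1/(k(B)*(-47481)) = 1/((15*(142 + 240)/(5 + 15*240 + √5*√(1 + 5*240)))*(-47481)) = -1/47481/(15*382/(5 + 3600 + √5*√(1 + 1200))) = -1/47481/(15*382/(5 + 3600 + √5*√1201)) = -1/47481/(15*382/(5 + 3600 + √6005)) = -1/47481/(15*382/(3605 + √6005)) = -1/47481/(5730/(3605 + √6005)) = (721/1146 + √6005/5730)*(-1/47481) = -103/7773318 - √6005/272066130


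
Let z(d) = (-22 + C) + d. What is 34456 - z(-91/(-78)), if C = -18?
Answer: 206969/6 ≈ 34495.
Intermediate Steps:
z(d) = -40 + d (z(d) = (-22 - 18) + d = -40 + d)
34456 - z(-91/(-78)) = 34456 - (-40 - 91/(-78)) = 34456 - (-40 - 91*(-1/78)) = 34456 - (-40 + 7/6) = 34456 - 1*(-233/6) = 34456 + 233/6 = 206969/6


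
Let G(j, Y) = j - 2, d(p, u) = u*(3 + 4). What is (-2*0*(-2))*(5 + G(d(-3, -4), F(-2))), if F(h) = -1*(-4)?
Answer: 0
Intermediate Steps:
d(p, u) = 7*u (d(p, u) = u*7 = 7*u)
F(h) = 4
G(j, Y) = -2 + j
(-2*0*(-2))*(5 + G(d(-3, -4), F(-2))) = (-2*0*(-2))*(5 + (-2 + 7*(-4))) = (0*(-2))*(5 + (-2 - 28)) = 0*(5 - 30) = 0*(-25) = 0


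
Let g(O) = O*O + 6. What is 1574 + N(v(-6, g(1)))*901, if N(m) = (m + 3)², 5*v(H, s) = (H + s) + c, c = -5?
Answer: 148371/25 ≈ 5934.8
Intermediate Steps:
g(O) = 6 + O² (g(O) = O² + 6 = 6 + O²)
v(H, s) = -1 + H/5 + s/5 (v(H, s) = ((H + s) - 5)/5 = (-5 + H + s)/5 = -1 + H/5 + s/5)
N(m) = (3 + m)²
1574 + N(v(-6, g(1)))*901 = 1574 + (3 + (-1 + (⅕)*(-6) + (6 + 1²)/5))²*901 = 1574 + (3 + (-1 - 6/5 + (6 + 1)/5))²*901 = 1574 + (3 + (-1 - 6/5 + (⅕)*7))²*901 = 1574 + (3 + (-1 - 6/5 + 7/5))²*901 = 1574 + (3 - ⅘)²*901 = 1574 + (11/5)²*901 = 1574 + (121/25)*901 = 1574 + 109021/25 = 148371/25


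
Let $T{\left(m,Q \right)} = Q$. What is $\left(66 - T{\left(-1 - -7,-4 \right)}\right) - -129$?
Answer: $199$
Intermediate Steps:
$\left(66 - T{\left(-1 - -7,-4 \right)}\right) - -129 = \left(66 - -4\right) - -129 = \left(66 + 4\right) + 129 = 70 + 129 = 199$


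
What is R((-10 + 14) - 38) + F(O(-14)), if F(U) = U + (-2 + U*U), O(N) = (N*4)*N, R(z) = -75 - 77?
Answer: 615286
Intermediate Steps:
R(z) = -152
O(N) = 4*N² (O(N) = (4*N)*N = 4*N²)
F(U) = -2 + U + U² (F(U) = U + (-2 + U²) = -2 + U + U²)
R((-10 + 14) - 38) + F(O(-14)) = -152 + (-2 + 4*(-14)² + (4*(-14)²)²) = -152 + (-2 + 4*196 + (4*196)²) = -152 + (-2 + 784 + 784²) = -152 + (-2 + 784 + 614656) = -152 + 615438 = 615286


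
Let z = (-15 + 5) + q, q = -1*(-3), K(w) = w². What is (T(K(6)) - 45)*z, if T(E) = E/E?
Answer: 308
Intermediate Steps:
q = 3
T(E) = 1
z = -7 (z = (-15 + 5) + 3 = -10 + 3 = -7)
(T(K(6)) - 45)*z = (1 - 45)*(-7) = -44*(-7) = 308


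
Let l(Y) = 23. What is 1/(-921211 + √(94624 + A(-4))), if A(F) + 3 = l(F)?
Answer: -921211/848629611877 - 6*√2629/848629611877 ≈ -1.0859e-6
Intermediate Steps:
A(F) = 20 (A(F) = -3 + 23 = 20)
1/(-921211 + √(94624 + A(-4))) = 1/(-921211 + √(94624 + 20)) = 1/(-921211 + √94644) = 1/(-921211 + 6*√2629)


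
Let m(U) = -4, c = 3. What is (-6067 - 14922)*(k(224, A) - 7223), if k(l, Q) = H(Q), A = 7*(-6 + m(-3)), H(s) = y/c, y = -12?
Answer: 151687503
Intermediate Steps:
H(s) = -4 (H(s) = -12/3 = -12*1/3 = -4)
A = -70 (A = 7*(-6 - 4) = 7*(-10) = -70)
k(l, Q) = -4
(-6067 - 14922)*(k(224, A) - 7223) = (-6067 - 14922)*(-4 - 7223) = -20989*(-7227) = 151687503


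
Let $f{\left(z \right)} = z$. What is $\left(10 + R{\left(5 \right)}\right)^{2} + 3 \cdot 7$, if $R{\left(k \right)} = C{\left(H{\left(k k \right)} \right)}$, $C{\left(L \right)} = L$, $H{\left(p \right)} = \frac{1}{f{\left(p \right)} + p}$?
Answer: $\frac{303501}{2500} \approx 121.4$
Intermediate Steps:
$H{\left(p \right)} = \frac{1}{2 p}$ ($H{\left(p \right)} = \frac{1}{p + p} = \frac{1}{2 p}$)
$R{\left(k \right)} = \frac{1}{2 k^{2}}$ ($R{\left(k \right)} = \frac{1}{2 k k} = \frac{1}{2 k^{2}}$)
$\left(10 + R{\left(5 \right)}\right)^{2} + 3 \cdot 7 = \left(10 + \frac{1}{2 \cdot 25}\right)^{2} + 3 \cdot 7 = \left(10 + \frac{1}{2} \cdot \frac{1}{25}\right)^{2} + 21 = \left(10 + \frac{1}{50}\right)^{2} + 21 = \left(\frac{501}{50}\right)^{2} + 21 = \frac{251001}{2500} + 21 = \frac{303501}{2500}$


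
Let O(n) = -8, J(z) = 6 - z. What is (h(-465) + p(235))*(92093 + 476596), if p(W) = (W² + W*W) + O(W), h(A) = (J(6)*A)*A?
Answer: 62807150538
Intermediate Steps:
h(A) = 0 (h(A) = ((6 - 1*6)*A)*A = ((6 - 6)*A)*A = (0*A)*A = 0*A = 0)
p(W) = -8 + 2*W² (p(W) = (W² + W*W) - 8 = (W² + W²) - 8 = 2*W² - 8 = -8 + 2*W²)
(h(-465) + p(235))*(92093 + 476596) = (0 + (-8 + 2*235²))*(92093 + 476596) = (0 + (-8 + 2*55225))*568689 = (0 + (-8 + 110450))*568689 = (0 + 110442)*568689 = 110442*568689 = 62807150538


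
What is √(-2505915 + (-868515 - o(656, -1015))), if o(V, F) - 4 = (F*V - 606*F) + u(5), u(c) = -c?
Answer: I*√3323679 ≈ 1823.1*I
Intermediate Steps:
o(V, F) = -1 - 606*F + F*V (o(V, F) = 4 + ((F*V - 606*F) - 1*5) = 4 + ((-606*F + F*V) - 5) = 4 + (-5 - 606*F + F*V) = -1 - 606*F + F*V)
√(-2505915 + (-868515 - o(656, -1015))) = √(-2505915 + (-868515 - (-1 - 606*(-1015) - 1015*656))) = √(-2505915 + (-868515 - (-1 + 615090 - 665840))) = √(-2505915 + (-868515 - 1*(-50751))) = √(-2505915 + (-868515 + 50751)) = √(-2505915 - 817764) = √(-3323679) = I*√3323679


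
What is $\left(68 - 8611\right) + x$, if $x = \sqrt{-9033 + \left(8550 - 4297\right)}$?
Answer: $-8543 + 2 i \sqrt{1195} \approx -8543.0 + 69.138 i$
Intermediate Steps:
$x = 2 i \sqrt{1195}$ ($x = \sqrt{-9033 + \left(8550 - 4297\right)} = \sqrt{-9033 + 4253} = \sqrt{-4780} = 2 i \sqrt{1195} \approx 69.138 i$)
$\left(68 - 8611\right) + x = \left(68 - 8611\right) + 2 i \sqrt{1195} = -8543 + 2 i \sqrt{1195}$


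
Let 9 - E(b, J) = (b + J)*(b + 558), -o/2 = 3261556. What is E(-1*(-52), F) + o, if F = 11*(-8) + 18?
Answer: -6512123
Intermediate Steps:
o = -6523112 (o = -2*3261556 = -6523112)
F = -70 (F = -88 + 18 = -70)
E(b, J) = 9 - (558 + b)*(J + b) (E(b, J) = 9 - (b + J)*(b + 558) = 9 - (J + b)*(558 + b) = 9 - (558 + b)*(J + b))
E(-1*(-52), F) + o = (9 - (-1*(-52))**2 - 558*(-70) - (-558)*(-52) - 1*(-70)*(-1*(-52))) - 6523112 = (9 - 1*52**2 + 39060 - 558*52 - 1*(-70)*52) - 6523112 = (9 - 1*2704 + 39060 - 29016 + 3640) - 6523112 = (9 - 2704 + 39060 - 29016 + 3640) - 6523112 = 10989 - 6523112 = -6512123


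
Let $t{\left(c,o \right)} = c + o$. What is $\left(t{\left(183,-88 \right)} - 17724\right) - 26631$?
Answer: $-44260$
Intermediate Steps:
$\left(t{\left(183,-88 \right)} - 17724\right) - 26631 = \left(\left(183 - 88\right) - 17724\right) - 26631 = \left(95 - 17724\right) - 26631 = -17629 - 26631 = -44260$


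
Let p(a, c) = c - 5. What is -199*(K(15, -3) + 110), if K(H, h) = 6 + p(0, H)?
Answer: -25074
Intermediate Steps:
p(a, c) = -5 + c
K(H, h) = 1 + H (K(H, h) = 6 + (-5 + H) = 1 + H)
-199*(K(15, -3) + 110) = -199*((1 + 15) + 110) = -199*(16 + 110) = -199*126 = -25074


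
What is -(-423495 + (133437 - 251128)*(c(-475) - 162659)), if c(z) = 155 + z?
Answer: -19180737994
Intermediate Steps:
-(-423495 + (133437 - 251128)*(c(-475) - 162659)) = -(-423495 + (133437 - 251128)*((155 - 475) - 162659)) = -(-423495 - 117691*(-320 - 162659)) = -(-423495 - 117691*(-162979)) = -(-423495 + 19181161489) = -1*19180737994 = -19180737994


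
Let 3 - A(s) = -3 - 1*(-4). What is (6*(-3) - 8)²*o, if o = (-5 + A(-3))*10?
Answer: -20280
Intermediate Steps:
A(s) = 2 (A(s) = 3 - (-3 - 1*(-4)) = 3 - (-3 + 4) = 3 - 1*1 = 3 - 1 = 2)
o = -30 (o = (-5 + 2)*10 = -3*10 = -30)
(6*(-3) - 8)²*o = (6*(-3) - 8)²*(-30) = (-18 - 8)²*(-30) = (-26)²*(-30) = 676*(-30) = -20280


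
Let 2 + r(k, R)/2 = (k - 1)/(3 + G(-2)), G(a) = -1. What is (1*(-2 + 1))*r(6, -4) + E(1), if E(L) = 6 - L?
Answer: 4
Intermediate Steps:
r(k, R) = -5 + k (r(k, R) = -4 + 2*((k - 1)/(3 - 1)) = -4 + 2*((-1 + k)/2) = -4 + 2*((-1 + k)*(1/2)) = -4 + 2*(-1/2 + k/2) = -4 + (-1 + k) = -5 + k)
(1*(-2 + 1))*r(6, -4) + E(1) = (1*(-2 + 1))*(-5 + 6) + (6 - 1*1) = (1*(-1))*1 + (6 - 1) = -1*1 + 5 = -1 + 5 = 4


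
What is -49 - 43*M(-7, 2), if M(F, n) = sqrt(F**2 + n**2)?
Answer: -49 - 43*sqrt(53) ≈ -362.04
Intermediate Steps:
-49 - 43*M(-7, 2) = -49 - 43*sqrt((-7)**2 + 2**2) = -49 - 43*sqrt(49 + 4) = -49 - 43*sqrt(53)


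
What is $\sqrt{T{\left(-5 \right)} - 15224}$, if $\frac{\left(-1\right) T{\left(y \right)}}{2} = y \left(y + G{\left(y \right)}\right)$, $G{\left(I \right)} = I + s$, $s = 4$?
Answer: $2 i \sqrt{3821} \approx 123.63 i$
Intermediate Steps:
$G{\left(I \right)} = 4 + I$ ($G{\left(I \right)} = I + 4 = 4 + I$)
$T{\left(y \right)} = - 2 y \left(4 + 2 y\right)$ ($T{\left(y \right)} = - 2 y \left(y + \left(4 + y\right)\right) = - 2 y \left(4 + 2 y\right)$)
$\sqrt{T{\left(-5 \right)} - 15224} = \sqrt{\left(-4\right) \left(-5\right) \left(2 - 5\right) - 15224} = \sqrt{\left(-4\right) \left(-5\right) \left(-3\right) - 15224} = \sqrt{-60 - 15224} = \sqrt{-15284} = 2 i \sqrt{3821}$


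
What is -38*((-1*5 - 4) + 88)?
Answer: -3002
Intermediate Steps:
-38*((-1*5 - 4) + 88) = -38*((-5 - 4) + 88) = -38*(-9 + 88) = -38*79 = -3002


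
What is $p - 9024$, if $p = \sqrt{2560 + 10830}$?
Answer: $-9024 + \sqrt{13390} \approx -8908.3$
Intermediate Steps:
$p = \sqrt{13390} \approx 115.72$
$p - 9024 = \sqrt{13390} - 9024 = -9024 + \sqrt{13390}$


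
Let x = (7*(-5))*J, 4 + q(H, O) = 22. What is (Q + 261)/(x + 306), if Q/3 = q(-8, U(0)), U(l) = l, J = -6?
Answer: 105/172 ≈ 0.61047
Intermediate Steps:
q(H, O) = 18 (q(H, O) = -4 + 22 = 18)
Q = 54 (Q = 3*18 = 54)
x = 210 (x = (7*(-5))*(-6) = -35*(-6) = 210)
(Q + 261)/(x + 306) = (54 + 261)/(210 + 306) = 315/516 = 315*(1/516) = 105/172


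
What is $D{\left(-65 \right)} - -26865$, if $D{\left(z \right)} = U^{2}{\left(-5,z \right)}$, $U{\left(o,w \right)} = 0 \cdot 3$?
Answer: $26865$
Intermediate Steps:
$U{\left(o,w \right)} = 0$
$D{\left(z \right)} = 0$ ($D{\left(z \right)} = 0^{2} = 0$)
$D{\left(-65 \right)} - -26865 = 0 - -26865 = 0 + 26865 = 26865$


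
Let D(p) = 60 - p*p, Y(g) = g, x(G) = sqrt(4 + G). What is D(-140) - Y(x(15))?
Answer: -19540 - sqrt(19) ≈ -19544.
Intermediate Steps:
D(p) = 60 - p**2
D(-140) - Y(x(15)) = (60 - 1*(-140)**2) - sqrt(4 + 15) = (60 - 1*19600) - sqrt(19) = (60 - 19600) - sqrt(19) = -19540 - sqrt(19)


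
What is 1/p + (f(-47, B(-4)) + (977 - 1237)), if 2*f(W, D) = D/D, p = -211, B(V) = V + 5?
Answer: -109511/422 ≈ -259.50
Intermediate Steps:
B(V) = 5 + V
f(W, D) = ½ (f(W, D) = (D/D)/2 = (½)*1 = ½)
1/p + (f(-47, B(-4)) + (977 - 1237)) = 1/(-211) + (½ + (977 - 1237)) = -1/211 + (½ - 260) = -1/211 - 519/2 = -109511/422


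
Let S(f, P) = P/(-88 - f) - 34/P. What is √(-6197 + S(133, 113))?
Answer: 2*I*√966317523743/24973 ≈ 78.726*I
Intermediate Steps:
S(f, P) = -34/P + P/(-88 - f)
√(-6197 + S(133, 113)) = √(-6197 + (-2992 - 1*113² - 34*133)/(113*(88 + 133))) = √(-6197 + (1/113)*(-2992 - 1*12769 - 4522)/221) = √(-6197 + (1/113)*(1/221)*(-2992 - 12769 - 4522)) = √(-6197 + (1/113)*(1/221)*(-20283)) = √(-6197 - 20283/24973) = √(-154777964/24973) = 2*I*√966317523743/24973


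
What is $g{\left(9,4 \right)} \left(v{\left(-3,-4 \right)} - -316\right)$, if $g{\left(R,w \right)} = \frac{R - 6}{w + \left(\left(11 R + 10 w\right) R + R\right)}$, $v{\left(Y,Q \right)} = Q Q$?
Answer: $\frac{249}{316} \approx 0.78797$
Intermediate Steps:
$v{\left(Y,Q \right)} = Q^{2}$
$g{\left(R,w \right)} = \frac{-6 + R}{R + w + R \left(10 w + 11 R\right)}$ ($g{\left(R,w \right)} = \frac{-6 + R}{w + \left(\left(10 w + 11 R\right) R + R\right)} = \frac{-6 + R}{w + \left(R \left(10 w + 11 R\right) + R\right)} = \frac{-6 + R}{w + \left(R + R \left(10 w + 11 R\right)\right)} = \frac{-6 + R}{R + w + R \left(10 w + 11 R\right)}$)
$g{\left(9,4 \right)} \left(v{\left(-3,-4 \right)} - -316\right) = \frac{-6 + 9}{9 + 4 + 11 \cdot 9^{2} + 10 \cdot 9 \cdot 4} \left(\left(-4\right)^{2} - -316\right) = \frac{1}{9 + 4 + 11 \cdot 81 + 360} \cdot 3 \left(16 + 316\right) = \frac{1}{9 + 4 + 891 + 360} \cdot 3 \cdot 332 = \frac{1}{1264} \cdot 3 \cdot 332 = \frac{3}{1264} \cdot 332 = \frac{249}{316}$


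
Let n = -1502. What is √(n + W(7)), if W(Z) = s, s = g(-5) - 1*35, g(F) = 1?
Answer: 16*I*√6 ≈ 39.192*I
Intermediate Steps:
s = -34 (s = 1 - 1*35 = 1 - 35 = -34)
W(Z) = -34
√(n + W(7)) = √(-1502 - 34) = √(-1536) = 16*I*√6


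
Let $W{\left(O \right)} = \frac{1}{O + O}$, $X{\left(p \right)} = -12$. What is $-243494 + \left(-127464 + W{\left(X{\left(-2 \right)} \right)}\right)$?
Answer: $- \frac{8902993}{24} \approx -3.7096 \cdot 10^{5}$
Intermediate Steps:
$W{\left(O \right)} = \frac{1}{2 O}$
$-243494 + \left(-127464 + W{\left(X{\left(-2 \right)} \right)}\right) = -243494 - \left(127464 - \frac{1}{2 \left(-12\right)}\right) = -243494 + \left(-127464 + \frac{1}{2} \left(- \frac{1}{12}\right)\right) = -243494 - \frac{3059137}{24} = - \frac{8902993}{24}$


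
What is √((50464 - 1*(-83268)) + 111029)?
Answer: √244761 ≈ 494.73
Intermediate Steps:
√((50464 - 1*(-83268)) + 111029) = √((50464 + 83268) + 111029) = √(133732 + 111029) = √244761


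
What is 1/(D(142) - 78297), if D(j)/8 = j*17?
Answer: -1/58985 ≈ -1.6953e-5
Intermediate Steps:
D(j) = 136*j (D(j) = 8*(j*17) = 8*(17*j) = 136*j)
1/(D(142) - 78297) = 1/(136*142 - 78297) = 1/(19312 - 78297) = 1/(-58985) = -1/58985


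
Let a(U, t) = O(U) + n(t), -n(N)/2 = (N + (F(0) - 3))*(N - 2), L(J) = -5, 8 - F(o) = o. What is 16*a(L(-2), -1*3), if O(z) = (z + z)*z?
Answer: 1120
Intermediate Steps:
F(o) = 8 - o
O(z) = 2*z² (O(z) = (2*z)*z = 2*z²)
n(N) = -2*(-2 + N)*(5 + N) (n(N) = -2*(N + ((8 - 1*0) - 3))*(N - 2) = -2*(N + ((8 + 0) - 3))*(-2 + N) = -2*(N + (8 - 3))*(-2 + N) = -2*(N + 5)*(-2 + N) = -2*(5 + N)*(-2 + N) = -2*(-2 + N)*(5 + N))
a(U, t) = 20 - 6*t - 2*t² + 2*U² (a(U, t) = 2*U² + (20 - 6*t - 2*t²) = 20 - 6*t - 2*t² + 2*U²)
16*a(L(-2), -1*3) = 16*(20 - (-6)*3 - 2*(-1*3)² + 2*(-5)²) = 16*(20 - 6*(-3) - 2*(-3)² + 2*25) = 16*(20 + 18 - 2*9 + 50) = 16*(20 + 18 - 18 + 50) = 16*70 = 1120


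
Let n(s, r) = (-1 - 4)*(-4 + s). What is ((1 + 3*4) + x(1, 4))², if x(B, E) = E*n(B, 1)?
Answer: 5329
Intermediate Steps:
n(s, r) = 20 - 5*s (n(s, r) = -5*(-4 + s) = 20 - 5*s)
x(B, E) = E*(20 - 5*B)
((1 + 3*4) + x(1, 4))² = ((1 + 3*4) + 5*4*(4 - 1*1))² = ((1 + 12) + 5*4*(4 - 1))² = (13 + 5*4*3)² = (13 + 60)² = 73² = 5329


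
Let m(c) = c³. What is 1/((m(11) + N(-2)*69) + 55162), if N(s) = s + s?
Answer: 1/56217 ≈ 1.7788e-5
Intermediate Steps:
N(s) = 2*s
1/((m(11) + N(-2)*69) + 55162) = 1/((11³ + (2*(-2))*69) + 55162) = 1/((1331 - 4*69) + 55162) = 1/((1331 - 276) + 55162) = 1/(1055 + 55162) = 1/56217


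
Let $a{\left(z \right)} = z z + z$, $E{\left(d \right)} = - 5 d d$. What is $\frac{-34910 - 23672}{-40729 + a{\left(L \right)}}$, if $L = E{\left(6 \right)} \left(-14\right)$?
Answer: $- \frac{58582}{6312191} \approx -0.0092808$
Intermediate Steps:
$E{\left(d \right)} = - 5 d^{2}$
$L = 2520$ ($L = - 5 \cdot 6^{2} \left(-14\right) = \left(-5\right) 36 \left(-14\right) = \left(-180\right) \left(-14\right) = 2520$)
$a{\left(z \right)} = z + z^{2}$ ($a{\left(z \right)} = z^{2} + z = z + z^{2}$)
$\frac{-34910 - 23672}{-40729 + a{\left(L \right)}} = \frac{-34910 - 23672}{-40729 + 2520 \left(1 + 2520\right)} = - \frac{58582}{-40729 + 2520 \cdot 2521} = - \frac{58582}{-40729 + 6352920} = - \frac{58582}{6312191}$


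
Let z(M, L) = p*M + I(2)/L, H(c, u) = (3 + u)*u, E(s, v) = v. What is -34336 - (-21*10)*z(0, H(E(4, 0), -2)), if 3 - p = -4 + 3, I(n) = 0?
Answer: -34336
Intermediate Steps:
p = 4 (p = 3 - (-4 + 3) = 3 - 1*(-1) = 3 + 1 = 4)
H(c, u) = u*(3 + u)
z(M, L) = 4*M (z(M, L) = 4*M + 0/L = 4*M + 0 = 4*M)
-34336 - (-21*10)*z(0, H(E(4, 0), -2)) = -34336 - (-21*10)*4*0 = -34336 - (-210)*0 = -34336 - 1*0 = -34336 + 0 = -34336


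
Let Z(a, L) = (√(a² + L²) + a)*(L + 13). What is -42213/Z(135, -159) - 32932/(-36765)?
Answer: -9773539927/15077841210 + 14071*√4834/410114 ≈ 1.7373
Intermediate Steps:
Z(a, L) = (13 + L)*(a + √(L² + a²)) (Z(a, L) = (√(L² + a²) + a)*(13 + L) = (a + √(L² + a²))*(13 + L) = (13 + L)*(a + √(L² + a²)))
-42213/Z(135, -159) - 32932/(-36765) = -42213/(13*135 + 13*√((-159)² + 135²) - 159*135 - 159*√((-159)² + 135²)) - 32932/(-36765) = -42213/(1755 + 13*√(25281 + 18225) - 21465 - 159*√(25281 + 18225)) - 32932*(-1/36765) = -42213/(1755 + 13*√43506 - 21465 - 477*√4834) + 32932/36765 = -42213/(1755 + 13*(3*√4834) - 21465 - 477*√4834) + 32932/36765 = -42213/(1755 + 39*√4834 - 21465 - 477*√4834) + 32932/36765 = -42213/(-19710 - 438*√4834) + 32932/36765 = 32932/36765 - 42213/(-19710 - 438*√4834)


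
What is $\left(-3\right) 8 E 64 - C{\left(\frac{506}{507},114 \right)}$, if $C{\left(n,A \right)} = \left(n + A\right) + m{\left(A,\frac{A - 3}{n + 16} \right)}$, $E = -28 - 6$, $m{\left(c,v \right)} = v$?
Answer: $\frac{227652684713}{4369326} \approx 52103.0$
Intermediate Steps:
$E = -34$ ($E = -28 - 6 = -34$)
$C{\left(n,A \right)} = A + n + \frac{-3 + A}{16 + n}$ ($C{\left(n,A \right)} = \left(n + A\right) + \frac{A - 3}{n + 16} = \left(A + n\right) + \frac{-3 + A}{16 + n} = A + n + \frac{-3 + A}{16 + n}$)
$\left(-3\right) 8 E 64 - C{\left(\frac{506}{507},114 \right)} = \left(-3\right) 8 \left(-34\right) 64 - \frac{-3 + 114 + \left(16 + \frac{506}{507}\right) \left(114 + \frac{506}{507}\right)}{16 + \frac{506}{507}} = \left(-24\right) \left(-34\right) 64 - \frac{-3 + 114 + \left(16 + 506 \cdot \frac{1}{507}\right) \left(114 + 506 \cdot \frac{1}{507}\right)}{16 + 506 \cdot \frac{1}{507}} = 816 \cdot 64 - \frac{-3 + 114 + \left(16 + \frac{506}{507}\right) \left(114 + \frac{506}{507}\right)}{16 + \frac{506}{507}} = 52224 - \frac{-3 + 114 + \frac{8618}{507} \cdot \frac{58304}{507}}{\frac{8618}{507}} = 52224 - \frac{507 \left(-3 + 114 + \frac{502463872}{257049}\right)}{8618} = 52224 - \frac{507}{8618} \cdot \frac{530996311}{257049} = 52224 - \frac{530996311}{4369326} = \frac{227652684713}{4369326}$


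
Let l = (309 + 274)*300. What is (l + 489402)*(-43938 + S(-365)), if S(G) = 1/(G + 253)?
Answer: -1634534003607/56 ≈ -2.9188e+10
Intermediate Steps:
S(G) = 1/(253 + G)
l = 174900 (l = 583*300 = 174900)
(l + 489402)*(-43938 + S(-365)) = (174900 + 489402)*(-43938 + 1/(253 - 365)) = 664302*(-43938 + 1/(-112)) = 664302*(-43938 - 1/112) = 664302*(-4921057/112) = -1634534003607/56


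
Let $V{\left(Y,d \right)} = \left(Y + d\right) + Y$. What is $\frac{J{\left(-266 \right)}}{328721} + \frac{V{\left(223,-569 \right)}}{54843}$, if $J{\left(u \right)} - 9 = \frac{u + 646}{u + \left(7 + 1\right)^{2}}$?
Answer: $- \frac{13347422}{6009348601} \approx -0.0022211$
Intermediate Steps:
$V{\left(Y,d \right)} = d + 2 Y$
$J{\left(u \right)} = 9 + \frac{646 + u}{64 + u}$ ($J{\left(u \right)} = 9 + \frac{u + 646}{u + \left(7 + 1\right)^{2}} = 9 + \frac{646 + u}{u + 8^{2}} = 9 + \frac{646 + u}{u + 64} = 9 + \frac{646 + u}{64 + u}$)
$\frac{J{\left(-266 \right)}}{328721} + \frac{V{\left(223,-569 \right)}}{54843} = \frac{2 \frac{1}{64 - 266} \left(611 + 5 \left(-266\right)\right)}{328721} + \frac{-569 + 2 \cdot 223}{54843} = \frac{2 \left(611 - 1330\right)}{-202} \cdot \frac{1}{328721} + \left(-569 + 446\right) \frac{1}{54843} = 2 \left(- \frac{1}{202}\right) \left(-719\right) \frac{1}{328721} - \frac{41}{18281} = \frac{719}{101} \cdot \frac{1}{328721} - \frac{41}{18281} = \frac{719}{33200821} - \frac{41}{18281} = - \frac{13347422}{6009348601}$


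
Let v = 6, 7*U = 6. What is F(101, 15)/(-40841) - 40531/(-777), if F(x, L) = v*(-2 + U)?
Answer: 1655331899/31733457 ≈ 52.164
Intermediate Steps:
U = 6/7 (U = (⅐)*6 = 6/7 ≈ 0.85714)
F(x, L) = -48/7 (F(x, L) = 6*(-2 + 6/7) = 6*(-8/7) = -48/7)
F(101, 15)/(-40841) - 40531/(-777) = -48/7/(-40841) - 40531/(-777) = -48/7*(-1/40841) - 40531*(-1/777) = 48/285887 + 40531/777 = 1655331899/31733457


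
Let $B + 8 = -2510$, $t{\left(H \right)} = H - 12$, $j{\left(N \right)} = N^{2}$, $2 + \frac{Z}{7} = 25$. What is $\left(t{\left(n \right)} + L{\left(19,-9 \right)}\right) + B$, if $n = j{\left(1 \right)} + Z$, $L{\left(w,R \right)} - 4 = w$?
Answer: $-2345$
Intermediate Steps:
$Z = 161$ ($Z = -14 + 7 \cdot 25 = -14 + 175 = 161$)
$L{\left(w,R \right)} = 4 + w$
$n = 162$ ($n = 1^{2} + 161 = 1 + 161 = 162$)
$t{\left(H \right)} = -12 + H$ ($t{\left(H \right)} = H - 12 = -12 + H$)
$B = -2518$ ($B = -8 - 2510 = -2518$)
$\left(t{\left(n \right)} + L{\left(19,-9 \right)}\right) + B = \left(\left(-12 + 162\right) + \left(4 + 19\right)\right) - 2518 = \left(150 + 23\right) - 2518 = 173 - 2518 = -2345$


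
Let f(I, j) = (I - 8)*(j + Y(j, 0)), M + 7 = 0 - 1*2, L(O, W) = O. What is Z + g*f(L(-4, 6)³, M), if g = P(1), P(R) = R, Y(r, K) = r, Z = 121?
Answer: 1417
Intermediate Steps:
g = 1
M = -9 (M = -7 + (0 - 1*2) = -7 + (0 - 2) = -7 - 2 = -9)
f(I, j) = 2*j*(-8 + I) (f(I, j) = (I - 8)*(j + j) = (-8 + I)*(2*j) = 2*j*(-8 + I))
Z + g*f(L(-4, 6)³, M) = 121 + 1*(2*(-9)*(-8 + (-4)³)) = 121 + 1*(2*(-9)*(-8 - 64)) = 121 + 1*(2*(-9)*(-72)) = 121 + 1*1296 = 121 + 1296 = 1417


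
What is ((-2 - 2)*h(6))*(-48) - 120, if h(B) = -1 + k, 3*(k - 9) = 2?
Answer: 1544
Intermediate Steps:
k = 29/3 (k = 9 + (⅓)*2 = 9 + ⅔ = 29/3 ≈ 9.6667)
h(B) = 26/3 (h(B) = -1 + 29/3 = 26/3)
((-2 - 2)*h(6))*(-48) - 120 = ((-2 - 2)*(26/3))*(-48) - 120 = -4*26/3*(-48) - 120 = -104/3*(-48) - 120 = 1664 - 120 = 1544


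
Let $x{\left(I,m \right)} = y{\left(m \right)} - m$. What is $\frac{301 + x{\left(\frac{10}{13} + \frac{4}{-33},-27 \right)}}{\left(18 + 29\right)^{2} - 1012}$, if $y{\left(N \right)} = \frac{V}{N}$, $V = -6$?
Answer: $\frac{422}{1539} \approx 0.2742$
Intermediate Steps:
$y{\left(N \right)} = - \frac{6}{N}$
$x{\left(I,m \right)} = - m - \frac{6}{m}$ ($x{\left(I,m \right)} = - \frac{6}{m} - m = - m - \frac{6}{m}$)
$\frac{301 + x{\left(\frac{10}{13} + \frac{4}{-33},-27 \right)}}{\left(18 + 29\right)^{2} - 1012} = \frac{301 - \left(-27 + \frac{6}{-27}\right)}{\left(18 + 29\right)^{2} - 1012} = \frac{301 + \left(27 - - \frac{2}{9}\right)}{47^{2} - 1012} = \frac{301 + \left(27 + \frac{2}{9}\right)}{2209 - 1012} = \frac{301 + \frac{245}{9}}{1197} = \frac{2954}{9} \cdot \frac{1}{1197} = \frac{422}{1539}$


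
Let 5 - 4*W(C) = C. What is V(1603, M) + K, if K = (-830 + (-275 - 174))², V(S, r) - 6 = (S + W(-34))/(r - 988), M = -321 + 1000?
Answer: 2021900441/1236 ≈ 1.6358e+6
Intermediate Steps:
W(C) = 5/4 - C/4
M = 679
V(S, r) = 6 + (39/4 + S)/(-988 + r) (V(S, r) = 6 + (S + (5/4 - ¼*(-34)))/(r - 988) = 6 + (S + (5/4 + 17/2))/(-988 + r) = 6 + (S + 39/4)/(-988 + r) = 6 + (39/4 + S)/(-988 + r))
K = 1635841 (K = (-830 - 449)² = (-1279)² = 1635841)
V(1603, M) + K = (-23673/4 + 1603 + 6*679)/(-988 + 679) + 1635841 = (-23673/4 + 1603 + 4074)/(-309) + 1635841 = -1/309*(-965/4) + 1635841 = 965/1236 + 1635841 = 2021900441/1236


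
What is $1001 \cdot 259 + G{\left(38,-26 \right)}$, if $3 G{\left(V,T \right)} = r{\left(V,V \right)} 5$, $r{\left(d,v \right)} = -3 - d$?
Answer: $\frac{777572}{3} \approx 2.5919 \cdot 10^{5}$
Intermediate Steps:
$G{\left(V,T \right)} = -5 - \frac{5 V}{3}$ ($G{\left(V,T \right)} = \frac{\left(-3 - V\right) 5}{3} = \frac{-15 - 5 V}{3} = -5 - \frac{5 V}{3}$)
$1001 \cdot 259 + G{\left(38,-26 \right)} = 1001 \cdot 259 - \frac{205}{3} = 259259 - \frac{205}{3} = \frac{777572}{3}$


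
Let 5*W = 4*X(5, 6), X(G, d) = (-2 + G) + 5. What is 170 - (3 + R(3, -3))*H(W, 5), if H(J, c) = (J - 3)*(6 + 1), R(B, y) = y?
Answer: 170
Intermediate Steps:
X(G, d) = 3 + G
W = 32/5 (W = (4*(3 + 5))/5 = (4*8)/5 = (⅕)*32 = 32/5 ≈ 6.4000)
H(J, c) = -21 + 7*J (H(J, c) = (-3 + J)*7 = -21 + 7*J)
170 - (3 + R(3, -3))*H(W, 5) = 170 - (3 - 3)*(-21 + 7*(32/5)) = 170 - 0*(-21 + 224/5) = 170 - 0*119/5 = 170 - 1*0 = 170 + 0 = 170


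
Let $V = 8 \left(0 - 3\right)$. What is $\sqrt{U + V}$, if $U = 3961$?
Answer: $\sqrt{3937} \approx 62.746$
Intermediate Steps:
$V = -24$ ($V = 8 \left(-3\right) = -24$)
$\sqrt{U + V} = \sqrt{3961 - 24} = \sqrt{3937}$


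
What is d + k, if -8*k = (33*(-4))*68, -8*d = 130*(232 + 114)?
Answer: -9001/2 ≈ -4500.5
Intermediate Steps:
d = -11245/2 (d = -65*(232 + 114)/4 = -65*346/4 = -1/8*44980 = -11245/2 ≈ -5622.5)
k = 1122 (k = -33*(-4)*68/8 = -(-33)*68/2 = -1/8*(-8976) = 1122)
d + k = -11245/2 + 1122 = -9001/2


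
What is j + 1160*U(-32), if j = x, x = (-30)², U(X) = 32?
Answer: 38020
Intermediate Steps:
x = 900
j = 900
j + 1160*U(-32) = 900 + 1160*32 = 900 + 37120 = 38020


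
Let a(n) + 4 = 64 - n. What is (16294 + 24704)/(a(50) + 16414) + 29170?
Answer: 239564539/8212 ≈ 29173.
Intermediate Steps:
a(n) = 60 - n (a(n) = -4 + (64 - n) = 60 - n)
(16294 + 24704)/(a(50) + 16414) + 29170 = (16294 + 24704)/((60 - 1*50) + 16414) + 29170 = 40998/((60 - 50) + 16414) + 29170 = 40998/(10 + 16414) + 29170 = 40998/16424 + 29170 = 40998*(1/16424) + 29170 = 20499/8212 + 29170 = 239564539/8212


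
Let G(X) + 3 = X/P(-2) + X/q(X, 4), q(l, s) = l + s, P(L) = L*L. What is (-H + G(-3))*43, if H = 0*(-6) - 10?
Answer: 559/4 ≈ 139.75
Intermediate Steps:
H = -10 (H = 0 - 10 = -10)
P(L) = L**2
G(X) = -3 + X/4 + X/(4 + X) (G(X) = -3 + (X/((-2)**2) + X/(X + 4)) = -3 + (X/4 + X/(4 + X)) = -3 + X/4 + X/(4 + X))
(-H + G(-3))*43 = (-1*(-10) + (-12 - 1*(-3) + (1/4)*(-3)**2)/(4 - 3))*43 = (10 + (-12 + 3 + (1/4)*9)/1)*43 = (10 + 1*(-12 + 3 + 9/4))*43 = (10 + 1*(-27/4))*43 = (10 - 27/4)*43 = (13/4)*43 = 559/4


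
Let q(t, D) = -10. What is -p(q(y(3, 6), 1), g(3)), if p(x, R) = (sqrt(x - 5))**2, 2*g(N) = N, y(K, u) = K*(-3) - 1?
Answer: 15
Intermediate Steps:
y(K, u) = -1 - 3*K (y(K, u) = -3*K - 1 = -1 - 3*K)
g(N) = N/2
p(x, R) = -5 + x (p(x, R) = (sqrt(-5 + x))**2 = -5 + x)
-p(q(y(3, 6), 1), g(3)) = -(-5 - 10) = -1*(-15) = 15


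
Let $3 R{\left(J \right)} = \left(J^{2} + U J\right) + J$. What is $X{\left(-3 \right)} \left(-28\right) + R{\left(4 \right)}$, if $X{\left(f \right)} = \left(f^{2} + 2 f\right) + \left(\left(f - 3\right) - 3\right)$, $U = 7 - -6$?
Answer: $192$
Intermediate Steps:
$U = 13$ ($U = 7 + 6 = 13$)
$X{\left(f \right)} = -6 + f^{2} + 3 f$ ($X{\left(f \right)} = \left(f^{2} + 2 f\right) + \left(\left(-3 + f\right) - 3\right) = \left(f^{2} + 2 f\right) + \left(-6 + f\right) = -6 + f^{2} + 3 f$)
$R{\left(J \right)} = \frac{J^{2}}{3} + \frac{14 J}{3}$ ($R{\left(J \right)} = \frac{\left(J^{2} + 13 J\right) + J}{3} = \frac{J^{2} + 14 J}{3} = \frac{J^{2}}{3} + \frac{14 J}{3}$)
$X{\left(-3 \right)} \left(-28\right) + R{\left(4 \right)} = \left(-6 + \left(-3\right)^{2} + 3 \left(-3\right)\right) \left(-28\right) + \frac{1}{3} \cdot 4 \left(14 + 4\right) = \left(-6 + 9 - 9\right) \left(-28\right) + \frac{1}{3} \cdot 4 \cdot 18 = \left(-6\right) \left(-28\right) + 24 = 168 + 24 = 192$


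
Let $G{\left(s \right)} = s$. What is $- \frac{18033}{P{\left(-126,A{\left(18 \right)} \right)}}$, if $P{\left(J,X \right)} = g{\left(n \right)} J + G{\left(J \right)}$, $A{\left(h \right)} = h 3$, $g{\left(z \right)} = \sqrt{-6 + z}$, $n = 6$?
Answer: $\frac{6011}{42} \approx 143.12$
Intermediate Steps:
$A{\left(h \right)} = 3 h$
$P{\left(J,X \right)} = J$ ($P{\left(J,X \right)} = \sqrt{-6 + 6} J + J = \sqrt{0} J + J = 0 J + J = 0 + J = J$)
$- \frac{18033}{P{\left(-126,A{\left(18 \right)} \right)}} = - \frac{18033}{-126} = \left(-18033\right) \left(- \frac{1}{126}\right) = \frac{6011}{42}$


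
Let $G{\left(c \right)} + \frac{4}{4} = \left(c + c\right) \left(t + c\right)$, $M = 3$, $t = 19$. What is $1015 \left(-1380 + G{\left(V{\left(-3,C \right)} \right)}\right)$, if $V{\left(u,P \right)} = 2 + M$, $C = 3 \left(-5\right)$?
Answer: $-1158115$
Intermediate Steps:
$C = -15$
$V{\left(u,P \right)} = 5$ ($V{\left(u,P \right)} = 2 + 3 = 5$)
$G{\left(c \right)} = -1 + 2 c \left(19 + c\right)$ ($G{\left(c \right)} = -1 + \left(c + c\right) \left(19 + c\right) = -1 + 2 c \left(19 + c\right)$)
$1015 \left(-1380 + G{\left(V{\left(-3,C \right)} \right)}\right) = 1015 \left(-1380 + \left(-1 + 2 \cdot 5^{2} + 38 \cdot 5\right)\right) = 1015 \left(-1380 + \left(-1 + 2 \cdot 25 + 190\right)\right) = 1015 \left(-1380 + \left(-1 + 50 + 190\right)\right) = 1015 \left(-1380 + 239\right) = 1015 \left(-1141\right) = -1158115$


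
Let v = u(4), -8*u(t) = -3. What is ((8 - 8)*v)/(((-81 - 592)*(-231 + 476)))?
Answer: 0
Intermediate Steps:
u(t) = 3/8 (u(t) = -⅛*(-3) = 3/8)
v = 3/8 ≈ 0.37500
((8 - 8)*v)/(((-81 - 592)*(-231 + 476))) = ((8 - 8)*(3/8))/(((-81 - 592)*(-231 + 476))) = (0*(3/8))/((-673*245)) = 0/(-164885) = 0*(-1/164885) = 0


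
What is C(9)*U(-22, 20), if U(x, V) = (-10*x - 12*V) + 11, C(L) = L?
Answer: -81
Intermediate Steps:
U(x, V) = 11 - 12*V - 10*x (U(x, V) = (-12*V - 10*x) + 11 = 11 - 12*V - 10*x)
C(9)*U(-22, 20) = 9*(11 - 12*20 - 10*(-22)) = 9*(11 - 240 + 220) = 9*(-9) = -81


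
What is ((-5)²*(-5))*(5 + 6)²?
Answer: -15125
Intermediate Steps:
((-5)²*(-5))*(5 + 6)² = (25*(-5))*11² = -125*121 = -15125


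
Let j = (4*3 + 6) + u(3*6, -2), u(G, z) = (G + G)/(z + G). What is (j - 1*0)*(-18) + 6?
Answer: -717/2 ≈ -358.50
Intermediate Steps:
u(G, z) = 2*G/(G + z) (u(G, z) = (2*G)/(G + z) = 2*G/(G + z))
j = 81/4 (j = (4*3 + 6) + 2*(3*6)/(3*6 - 2) = (12 + 6) + 2*18/(18 - 2) = 18 + 2*18/16 = 18 + 2*18*(1/16) = 18 + 9/4 = 81/4 ≈ 20.250)
(j - 1*0)*(-18) + 6 = (81/4 - 1*0)*(-18) + 6 = (81/4 + 0)*(-18) + 6 = (81/4)*(-18) + 6 = -729/2 + 6 = -717/2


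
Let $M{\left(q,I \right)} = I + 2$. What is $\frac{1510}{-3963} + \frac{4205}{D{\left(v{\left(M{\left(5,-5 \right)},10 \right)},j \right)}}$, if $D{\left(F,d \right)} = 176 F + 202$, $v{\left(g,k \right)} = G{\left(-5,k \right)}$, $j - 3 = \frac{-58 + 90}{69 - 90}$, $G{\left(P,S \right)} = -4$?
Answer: $- \frac{17422435}{1989426} \approx -8.7575$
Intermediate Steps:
$M{\left(q,I \right)} = 2 + I$
$j = \frac{31}{21}$ ($j = 3 + \frac{-58 + 90}{69 - 90} = 3 + \frac{32}{-21} = 3 + 32 \left(- \frac{1}{21}\right) = 3 - \frac{32}{21} = \frac{31}{21} \approx 1.4762$)
$v{\left(g,k \right)} = -4$
$D{\left(F,d \right)} = 202 + 176 F$
$\frac{1510}{-3963} + \frac{4205}{D{\left(v{\left(M{\left(5,-5 \right)},10 \right)},j \right)}} = \frac{1510}{-3963} + \frac{4205}{202 + 176 \left(-4\right)} = 1510 \left(- \frac{1}{3963}\right) + \frac{4205}{202 - 704} = - \frac{1510}{3963} + \frac{4205}{-502} = - \frac{1510}{3963} + 4205 \left(- \frac{1}{502}\right) = - \frac{1510}{3963} - \frac{4205}{502} = - \frac{17422435}{1989426}$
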